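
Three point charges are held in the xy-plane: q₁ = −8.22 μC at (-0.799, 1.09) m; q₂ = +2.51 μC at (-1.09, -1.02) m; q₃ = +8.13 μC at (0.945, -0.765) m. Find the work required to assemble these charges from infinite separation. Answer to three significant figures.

-0.234 J

The assembly work is the sum of pairwise potential energies, U = Σ_{i<j} kqᵢqⱼ/rᵢⱼ.
Pair separations: r₁₂ = 2.13 m, r₁₃ = 2.55 m, r₂₃ = 2.05 m.
U = (-0.0871) + (-0.236) + (0.0894) = -0.234 J.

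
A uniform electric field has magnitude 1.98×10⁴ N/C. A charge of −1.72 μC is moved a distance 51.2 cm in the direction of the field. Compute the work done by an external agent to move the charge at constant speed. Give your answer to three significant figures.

0.0174 J

The potential change for a displacement 51.2 cm in the direction of the field is ΔV = −Ed = -1.01×10⁴ V.
W_ext = qΔV = 0.0174 J.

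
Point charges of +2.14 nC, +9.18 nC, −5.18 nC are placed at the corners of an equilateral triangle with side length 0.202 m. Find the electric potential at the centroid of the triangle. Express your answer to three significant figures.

The total potential is the scalar sum of each charge's contribution, V = Σ kqᵢ/rᵢ.
The distance from each vertex to the centroid is a/√3 = 0.117 m.
V = k[(2.14×10⁻⁹)/(0.117) + (9.18×10⁻⁹)/(0.117) + (-5.18×10⁻⁹)/(0.117)] = 473 V.

473 V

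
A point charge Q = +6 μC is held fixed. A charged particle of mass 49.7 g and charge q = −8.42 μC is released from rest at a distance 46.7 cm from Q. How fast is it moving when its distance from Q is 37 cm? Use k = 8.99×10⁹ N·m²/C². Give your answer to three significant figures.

Only the electrostatic force acts, so mechanical energy is conserved: ½mv² = U₁ − U₂ = kQq(1/r₁ − 1/r₂).
U₁ − U₂ = (8.99×10⁹ N·m²/C²)(6.00×10⁻⁶ C)(-8.42×10⁻⁶ C)(1/0.467 − 1/0.370) = 0.255 J.
v = √(2·0.255/0.0497) = 3.20 m/s.

3.20 m/s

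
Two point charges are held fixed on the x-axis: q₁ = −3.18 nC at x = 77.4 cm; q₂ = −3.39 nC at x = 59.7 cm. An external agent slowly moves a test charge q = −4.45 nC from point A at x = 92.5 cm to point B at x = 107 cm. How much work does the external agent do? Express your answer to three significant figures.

For quasistatic motion the external work equals the change in potential energy: W_ext = qΔV = q(V_B − V_A).
At A: distances to the source charges are 0.151 m, 0.328 m; V_A = Σ kqᵢ/rᵢ = -282 V.
At B: distances to the source charges are 0.296 m, 0.473 m; V_B = Σ kqᵢ/rᵢ = -161 V.
ΔV = V_B − V_A = 121 V.
W_ext = qΔV = (-4.45×10⁻⁹ C)(121 V) = -5.39×10⁻⁷ J.

-5.39×10⁻⁷ J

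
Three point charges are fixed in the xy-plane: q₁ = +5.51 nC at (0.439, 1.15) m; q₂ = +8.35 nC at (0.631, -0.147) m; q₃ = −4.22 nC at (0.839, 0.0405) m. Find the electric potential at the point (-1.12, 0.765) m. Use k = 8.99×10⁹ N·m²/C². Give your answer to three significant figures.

The total potential is the scalar sum of each charge's contribution, V = Σ kqᵢ/rᵢ.
Distances from the field point to each charge: r₁ = 1.61 m, r₂ = 1.97 m, r₃ = 2.09 m.
V = k[(5.51×10⁻⁹)/(1.61) + (8.35×10⁻⁹)/(1.97) + (-4.22×10⁻⁹)/(2.09)] = 50.7 V.

50.7 V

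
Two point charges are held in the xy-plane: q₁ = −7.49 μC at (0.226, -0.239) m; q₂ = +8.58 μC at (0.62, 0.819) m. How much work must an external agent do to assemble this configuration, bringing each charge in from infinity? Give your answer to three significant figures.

-0.512 J

The assembly work is the sum of pairwise potential energies, U = Σ_{i<j} kqᵢqⱼ/rᵢⱼ.
Pair separations: r₁₂ = 1.13 m.
U = (-0.512) = -0.512 J.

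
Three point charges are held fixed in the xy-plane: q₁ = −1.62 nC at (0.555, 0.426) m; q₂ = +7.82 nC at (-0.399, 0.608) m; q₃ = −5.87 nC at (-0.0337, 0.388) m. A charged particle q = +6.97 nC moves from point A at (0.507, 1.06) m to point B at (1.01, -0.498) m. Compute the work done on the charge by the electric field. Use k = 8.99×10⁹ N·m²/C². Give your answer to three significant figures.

-8.47×10⁻⁹ J

The work done by the electric force is W_field = −ΔU = −q(V_B − V_A) = q(V_A − V_B).
At A: distances to the source charges are 0.636 m, 1.01 m, 0.863 m; V_A = Σ kqᵢ/rᵢ = -14.7 V.
At B: distances to the source charges are 1.03 m, 1.79 m, 1.37 m; V_B = Σ kqᵢ/rᵢ = -13.4 V.
ΔV = V_B − V_A = 1.22 V.
W_field = −qΔV = −(6.97×10⁻⁹ C)(1.22 V) = -8.47×10⁻⁹ J.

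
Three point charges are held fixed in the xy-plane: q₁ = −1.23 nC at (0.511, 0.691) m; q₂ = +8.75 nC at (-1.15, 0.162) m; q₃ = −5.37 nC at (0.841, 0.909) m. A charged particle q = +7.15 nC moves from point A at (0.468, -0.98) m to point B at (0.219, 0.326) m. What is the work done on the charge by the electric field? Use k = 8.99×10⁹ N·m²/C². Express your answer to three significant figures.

2.24×10⁻⁷ J

The work done by the electric force is W_field = −ΔU = −q(V_B − V_A) = q(V_A − V_B).
At A: distances to the source charges are 1.67 m, 1.98 m, 1.93 m; V_A = Σ kqᵢ/rᵢ = 8.03 V.
At B: distances to the source charges are 0.467 m, 1.38 m, 0.853 m; V_B = Σ kqᵢ/rᵢ = -23.2 V.
ΔV = V_B − V_A = -31.3 V.
W_field = −qΔV = −(7.15×10⁻⁹ C)(-31.3 V) = 2.24×10⁻⁷ J.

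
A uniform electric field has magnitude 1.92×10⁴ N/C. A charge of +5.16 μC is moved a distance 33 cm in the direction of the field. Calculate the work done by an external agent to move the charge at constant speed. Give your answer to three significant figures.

-0.0327 J

The potential change for a displacement 33 cm in the direction of the field is ΔV = −Ed = -6340 V.
W_ext = qΔV = -0.0327 J.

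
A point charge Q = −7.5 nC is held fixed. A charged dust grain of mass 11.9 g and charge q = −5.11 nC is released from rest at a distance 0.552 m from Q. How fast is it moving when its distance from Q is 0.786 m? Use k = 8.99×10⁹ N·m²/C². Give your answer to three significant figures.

Only the electrostatic force acts, so mechanical energy is conserved: ½mv² = U₁ − U₂ = kQq(1/r₁ − 1/r₂).
U₁ − U₂ = (8.99×10⁹ N·m²/C²)(-7.50×10⁻⁹ C)(-5.11×10⁻⁹ C)(1/0.552 − 1/0.786) = 1.86×10⁻⁷ J.
v = √(2·1.86×10⁻⁷/0.0119) = 5.59×10⁻³ m/s.

5.59×10⁻³ m/s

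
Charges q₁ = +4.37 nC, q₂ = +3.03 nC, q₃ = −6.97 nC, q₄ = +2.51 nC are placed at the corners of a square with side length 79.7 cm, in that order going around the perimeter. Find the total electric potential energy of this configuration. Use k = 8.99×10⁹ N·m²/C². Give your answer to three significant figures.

-3.45×10⁻⁷ J

The work to assemble the configuration equals its total potential energy, U = Σ kqᵢqⱼ/rᵢⱼ over all pairs.
The four side pairs have separation 0.797 m and the two diagonal pairs 1.13 m.
Summing all 6 pair terms gives U = -3.45×10⁻⁷ J.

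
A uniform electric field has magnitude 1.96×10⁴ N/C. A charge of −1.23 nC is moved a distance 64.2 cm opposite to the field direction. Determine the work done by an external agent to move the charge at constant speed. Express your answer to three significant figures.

-1.55×10⁻⁵ J

The potential change for a displacement 64.2 cm opposite to the field direction is ΔV = +Ed = 1.26×10⁴ V.
W_ext = qΔV = -1.55×10⁻⁵ J.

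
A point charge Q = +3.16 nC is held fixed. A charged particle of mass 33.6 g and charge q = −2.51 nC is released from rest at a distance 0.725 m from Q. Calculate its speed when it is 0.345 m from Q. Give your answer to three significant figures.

Only the electrostatic force acts, so mechanical energy is conserved: ½mv² = U₁ − U₂ = kQq(1/r₁ − 1/r₂).
U₁ − U₂ = (8.99×10⁹ N·m²/C²)(3.16×10⁻⁹ C)(-2.51×10⁻⁹ C)(1/0.725 − 1/0.345) = 1.08×10⁻⁷ J.
v = √(2·1.08×10⁻⁷/0.0336) = 2.54×10⁻³ m/s.

2.54×10⁻³ m/s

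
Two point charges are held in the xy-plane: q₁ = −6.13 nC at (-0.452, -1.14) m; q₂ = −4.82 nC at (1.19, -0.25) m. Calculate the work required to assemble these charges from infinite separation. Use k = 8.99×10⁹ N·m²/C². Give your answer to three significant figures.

1.42×10⁻⁷ J

The work to assemble the configuration equals its total potential energy, U = Σ kqᵢqⱼ/rᵢⱼ over all pairs.
Pair separations: r₁₂ = 1.87 m.
U = (1.42×10⁻⁷) = 1.42×10⁻⁷ J.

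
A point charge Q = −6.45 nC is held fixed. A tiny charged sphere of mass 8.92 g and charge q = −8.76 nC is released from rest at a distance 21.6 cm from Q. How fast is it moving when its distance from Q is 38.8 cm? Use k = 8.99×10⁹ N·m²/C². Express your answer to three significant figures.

Only the electrostatic force acts, so mechanical energy is conserved: ½mv² = U₁ − U₂ = kQq(1/r₁ − 1/r₂).
U₁ − U₂ = (8.99×10⁹ N·m²/C²)(-6.45×10⁻⁹ C)(-8.76×10⁻⁹ C)(1/0.216 − 1/0.388) = 1.04×10⁻⁶ J.
v = √(2·1.04×10⁻⁶/8.92×10⁻³) = 0.0153 m/s.

0.0153 m/s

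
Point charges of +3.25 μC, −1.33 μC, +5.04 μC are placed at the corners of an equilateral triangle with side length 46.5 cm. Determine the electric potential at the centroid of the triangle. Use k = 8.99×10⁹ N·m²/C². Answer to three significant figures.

The total potential is the scalar sum of each charge's contribution, V = Σ kqᵢ/rᵢ.
The distance from each vertex to the centroid is a/√3 = 0.268 m.
V = k[(3.25×10⁻⁶)/(0.268) + (-1.33×10⁻⁶)/(0.268) + (5.04×10⁻⁶)/(0.268)] = 2.33×10⁵ V.

2.33×10⁵ V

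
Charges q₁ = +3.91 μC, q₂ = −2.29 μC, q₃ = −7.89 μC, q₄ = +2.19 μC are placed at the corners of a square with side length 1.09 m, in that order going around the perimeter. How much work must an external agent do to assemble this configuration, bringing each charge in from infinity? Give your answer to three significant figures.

-0.206 J

The work to assemble the configuration equals its total potential energy, U = Σ kqᵢqⱼ/rᵢⱼ over all pairs.
The four side pairs have separation 1.09 m and the two diagonal pairs 1.54 m.
Summing all 6 pair terms gives U = -0.206 J.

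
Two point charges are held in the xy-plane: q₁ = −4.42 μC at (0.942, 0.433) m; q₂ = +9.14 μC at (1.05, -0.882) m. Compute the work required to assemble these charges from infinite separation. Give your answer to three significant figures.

The work to assemble the configuration equals its total potential energy, U = Σ kqᵢqⱼ/rᵢⱼ over all pairs.
Pair separations: r₁₂ = 1.32 m.
U = (-0.275) = -0.275 J.

-0.275 J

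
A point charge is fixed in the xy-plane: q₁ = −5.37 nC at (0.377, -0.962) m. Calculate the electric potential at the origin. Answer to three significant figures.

-46.7 V

The total potential is the scalar sum of each charge's contribution, V = Σ kqᵢ/rᵢ.
Distances from the field point to each charge: r₁ = 1.03 m.
V = k[(-5.37×10⁻⁹)/(1.03)] = -46.7 V.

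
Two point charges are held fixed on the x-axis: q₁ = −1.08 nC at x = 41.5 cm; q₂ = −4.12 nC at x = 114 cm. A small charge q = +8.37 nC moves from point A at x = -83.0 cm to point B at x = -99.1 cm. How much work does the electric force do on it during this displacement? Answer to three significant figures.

The work done by the electric force is W_field = −ΔU = −q(V_B − V_A) = q(V_A − V_B).
At A: distances to the source charges are 1.24 m, 1.97 m; V_A = Σ kqᵢ/rᵢ = -26.6 V.
At B: distances to the source charges are 1.41 m, 2.13 m; V_B = Σ kqᵢ/rᵢ = -24.3 V.
ΔV = V_B − V_A = 2.31 V.
W_field = −qΔV = −(8.37×10⁻⁹ C)(2.31 V) = -1.94×10⁻⁸ J.

-1.94×10⁻⁸ J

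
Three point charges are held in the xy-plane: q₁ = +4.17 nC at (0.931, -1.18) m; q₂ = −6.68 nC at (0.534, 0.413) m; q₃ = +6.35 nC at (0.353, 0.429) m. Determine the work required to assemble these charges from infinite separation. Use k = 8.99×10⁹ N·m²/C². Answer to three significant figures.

The work to assemble the configuration equals its total potential energy, U = Σ kqᵢqⱼ/rᵢⱼ over all pairs.
Pair separations: r₁₂ = 1.64 m, r₁₃ = 1.71 m, r₂₃ = 0.182 m.
U = (-1.53×10⁻⁷) + (1.39×10⁻⁷) + (-2.10×10⁻⁶) = -2.11×10⁻⁶ J.

-2.11×10⁻⁶ J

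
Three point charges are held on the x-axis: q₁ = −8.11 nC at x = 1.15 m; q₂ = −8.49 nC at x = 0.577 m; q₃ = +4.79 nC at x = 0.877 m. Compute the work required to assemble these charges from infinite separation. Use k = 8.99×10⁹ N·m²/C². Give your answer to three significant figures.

The assembly work is the sum of pairwise potential energies, U = Σ_{i<j} kqᵢqⱼ/rᵢⱼ.
Pair separations: r₁₂ = 0.573 m, r₁₃ = 0.273 m, r₂₃ = 0.300 m.
U = (1.08×10⁻⁶) + (-1.28×10⁻⁶) + (-1.22×10⁻⁶) = -1.42×10⁻⁶ J.

-1.42×10⁻⁶ J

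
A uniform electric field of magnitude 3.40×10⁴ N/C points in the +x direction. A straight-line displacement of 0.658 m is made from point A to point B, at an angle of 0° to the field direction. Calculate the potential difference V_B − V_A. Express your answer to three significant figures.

-2.24×10⁴ V

Only the component of displacement along E changes the potential: ΔV = −E·d·cosθ.
ΔV = −(3.40×10⁴ V/m)(0.658 m)cos0° = -2.24×10⁴ V.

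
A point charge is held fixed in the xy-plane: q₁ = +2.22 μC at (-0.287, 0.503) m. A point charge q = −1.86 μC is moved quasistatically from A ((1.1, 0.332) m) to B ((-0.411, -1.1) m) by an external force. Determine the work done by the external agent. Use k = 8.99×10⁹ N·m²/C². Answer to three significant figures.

For quasistatic motion the external work equals the change in potential energy: W_ext = qΔV = q(V_B − V_A).
At A: distance to the source charge is 1.40 m; V_A = kq₁/r = 1.43×10⁴ V.
At B: distance to the source charge is 1.61 m; V_B = kq₁/r = 1.24×10⁴ V.
ΔV = V_B − V_A = -1870 V.
W_ext = qΔV = (-1.86×10⁻⁶ C)(-1870 V) = 3.47×10⁻³ J.

3.47×10⁻³ J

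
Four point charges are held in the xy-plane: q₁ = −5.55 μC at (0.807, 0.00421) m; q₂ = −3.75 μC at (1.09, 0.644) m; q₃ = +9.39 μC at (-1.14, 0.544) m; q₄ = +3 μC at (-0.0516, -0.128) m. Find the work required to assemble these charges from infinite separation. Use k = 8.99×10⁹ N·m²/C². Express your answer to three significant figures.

-0.154 J

The assembly work is the sum of pairwise potential energies, U = Σ_{i<j} kqᵢqⱼ/rᵢⱼ.
Pair separations: r₁₂ = 0.700 m, r₁₃ = 2.02 m, r₁₄ = 0.869 m, r₂₃ = 2.23 m, r₂₄ = 1.38 m, r₃₄ = 1.28 m.
Summing all 6 pair terms gives U = -0.154 J.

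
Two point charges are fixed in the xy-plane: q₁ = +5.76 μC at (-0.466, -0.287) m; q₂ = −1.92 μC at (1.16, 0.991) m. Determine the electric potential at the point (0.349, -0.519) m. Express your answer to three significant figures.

5.10×10⁴ V

The total potential is the scalar sum of each charge's contribution, V = Σ kqᵢ/rᵢ.
Distances from the field point to each charge: r₁ = 0.847 m, r₂ = 1.71 m.
V = k[(5.76×10⁻⁶)/(0.847) + (-1.92×10⁻⁶)/(1.71)] = 5.10×10⁴ V.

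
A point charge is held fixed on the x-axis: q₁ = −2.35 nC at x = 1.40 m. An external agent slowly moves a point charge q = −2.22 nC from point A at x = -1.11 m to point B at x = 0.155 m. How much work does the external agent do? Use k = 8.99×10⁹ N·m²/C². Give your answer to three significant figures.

1.90×10⁻⁸ J

For quasistatic motion the external work equals the change in potential energy: W_ext = qΔV = q(V_B − V_A).
At A: distance to the source charge is 2.51 m; V_A = kq₁/r = -8.42 V.
At B: distance to the source charge is 1.24 m; V_B = kq₁/r = -17.0 V.
ΔV = V_B − V_A = -8.55 V.
W_ext = qΔV = (-2.22×10⁻⁹ C)(-8.55 V) = 1.90×10⁻⁸ J.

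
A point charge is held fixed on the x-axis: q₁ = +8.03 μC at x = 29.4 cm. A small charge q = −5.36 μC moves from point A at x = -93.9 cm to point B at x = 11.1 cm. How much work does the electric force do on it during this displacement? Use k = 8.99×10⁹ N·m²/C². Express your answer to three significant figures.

1.80 J

The work done by the electric force is W_field = −ΔU = −q(V_B − V_A) = q(V_A − V_B).
At A: distance to the source charge is 1.23 m; V_A = kq₁/r = 5.85×10⁴ V.
At B: distance to the source charge is 0.183 m; V_B = kq₁/r = 3.94×10⁵ V.
ΔV = V_B − V_A = 3.36×10⁵ V.
W_field = −qΔV = −(-5.36×10⁻⁶ C)(3.36×10⁵ V) = 1.80 J.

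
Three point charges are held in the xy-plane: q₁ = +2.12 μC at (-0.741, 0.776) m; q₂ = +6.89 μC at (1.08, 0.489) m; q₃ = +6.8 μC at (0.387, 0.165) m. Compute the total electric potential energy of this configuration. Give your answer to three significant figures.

The assembly work is the sum of pairwise potential energies, U = Σ_{i<j} kqᵢqⱼ/rᵢⱼ.
Pair separations: r₁₂ = 1.84 m, r₁₃ = 1.28 m, r₂₃ = 0.765 m.
U = (0.0712) + (0.101) + (0.551) = 0.723 J.

0.723 J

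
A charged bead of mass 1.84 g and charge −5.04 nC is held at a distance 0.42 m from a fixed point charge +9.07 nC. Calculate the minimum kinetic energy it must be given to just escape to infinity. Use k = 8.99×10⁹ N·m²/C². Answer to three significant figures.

9.78×10⁻⁷ J

To just escape, total mechanical energy must reach zero at infinity: ½mv²_min + U = 0, so ½mv²_min = −U = |kQq|/r.
|U| = |kQq|/r = (8.99×10⁹ N·m²/C²)(9.07×10⁻⁹)(5.04×10⁻⁹)/(0.420) = 9.78×10⁻⁷ J.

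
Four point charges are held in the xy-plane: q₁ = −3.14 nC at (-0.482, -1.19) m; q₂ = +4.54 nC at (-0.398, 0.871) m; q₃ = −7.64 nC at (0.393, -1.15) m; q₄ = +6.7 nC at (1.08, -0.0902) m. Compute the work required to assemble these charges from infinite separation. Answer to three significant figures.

-2.68×10⁻⁷ J

The assembly work is the sum of pairwise potential energies, U = Σ_{i<j} kqᵢqⱼ/rᵢⱼ.
Pair separations: r₁₂ = 2.06 m, r₁₃ = 0.876 m, r₁₄ = 1.91 m, r₂₃ = 2.17 m, r₂₄ = 1.76 m, r₃₄ = 1.26 m.
Summing all 6 pair terms gives U = -2.68×10⁻⁷ J.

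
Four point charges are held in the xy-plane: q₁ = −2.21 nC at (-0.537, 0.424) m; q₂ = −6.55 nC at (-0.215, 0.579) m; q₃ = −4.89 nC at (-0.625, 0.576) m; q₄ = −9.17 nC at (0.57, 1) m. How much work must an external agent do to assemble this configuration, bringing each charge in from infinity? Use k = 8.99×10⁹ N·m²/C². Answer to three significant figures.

2.69×10⁻⁶ J

The work to assemble the configuration equals its total potential energy, U = Σ kqᵢqⱼ/rᵢⱼ over all pairs.
Pair separations: r₁₂ = 0.357 m, r₁₃ = 0.176 m, r₁₄ = 1.25 m, r₂₃ = 0.410 m, r₂₄ = 0.891 m, r₃₄ = 1.27 m.
Summing all 6 pair terms gives U = 2.69×10⁻⁶ J.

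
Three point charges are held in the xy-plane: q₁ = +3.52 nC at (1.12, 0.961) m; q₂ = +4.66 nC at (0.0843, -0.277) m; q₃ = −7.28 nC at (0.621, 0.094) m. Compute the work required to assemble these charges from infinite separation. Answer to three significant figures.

-6.06×10⁻⁷ J

The work to assemble the configuration equals its total potential energy, U = Σ kqᵢqⱼ/rᵢⱼ over all pairs.
Pair separations: r₁₂ = 1.61 m, r₁₃ = 1.00 m, r₂₃ = 0.652 m.
U = (9.14×10⁻⁸) + (-2.30×10⁻⁷) + (-4.67×10⁻⁷) = -6.06×10⁻⁷ J.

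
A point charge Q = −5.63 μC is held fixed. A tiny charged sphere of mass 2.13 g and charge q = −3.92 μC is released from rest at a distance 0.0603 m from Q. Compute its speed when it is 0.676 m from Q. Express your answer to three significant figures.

Only the electrostatic force acts, so mechanical energy is conserved: ½mv² = U₁ − U₂ = kQq(1/r₁ − 1/r₂).
U₁ − U₂ = (8.99×10⁹ N·m²/C²)(-5.63×10⁻⁶ C)(-3.92×10⁻⁶ C)(1/0.0603 − 1/0.676) = 3.00 J.
v = √(2·3.00/2.13×10⁻³) = 53.0 m/s.

53.0 m/s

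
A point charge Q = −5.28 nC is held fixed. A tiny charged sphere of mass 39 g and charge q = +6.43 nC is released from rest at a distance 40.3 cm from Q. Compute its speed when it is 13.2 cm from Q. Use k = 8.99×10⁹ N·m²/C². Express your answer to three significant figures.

Only the electrostatic force acts, so mechanical energy is conserved: ½mv² = U₁ − U₂ = kQq(1/r₁ − 1/r₂).
U₁ − U₂ = (8.99×10⁹ N·m²/C²)(-5.28×10⁻⁹ C)(6.43×10⁻⁹ C)(1/0.403 − 1/0.132) = 1.55×10⁻⁶ J.
v = √(2·1.55×10⁻⁶/0.0390) = 8.93×10⁻³ m/s.

8.93×10⁻³ m/s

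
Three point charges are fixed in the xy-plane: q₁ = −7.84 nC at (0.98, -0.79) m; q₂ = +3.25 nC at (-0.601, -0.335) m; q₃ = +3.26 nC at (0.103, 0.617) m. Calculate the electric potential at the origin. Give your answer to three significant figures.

33.3 V

The total potential is the scalar sum of each charge's contribution, V = Σ kqᵢ/rᵢ.
Distances from the field point to each charge: r₁ = 1.26 m, r₂ = 0.688 m, r₃ = 0.626 m.
V = k[(-7.84×10⁻⁹)/(1.26) + (3.25×10⁻⁹)/(0.688) + (3.26×10⁻⁹)/(0.626)] = 33.3 V.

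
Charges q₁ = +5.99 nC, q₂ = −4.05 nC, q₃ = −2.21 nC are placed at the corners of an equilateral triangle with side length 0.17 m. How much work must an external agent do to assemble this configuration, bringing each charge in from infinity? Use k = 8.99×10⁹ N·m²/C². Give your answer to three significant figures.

-1.51×10⁻⁶ J

The assembly work is the sum of pairwise potential energies, U = Σ_{i<j} kqᵢqⱼ/rᵢⱼ.
All three pair separations equal the side length, 0.170 m.
U = (-1.28×10⁻⁶) + (-7.00×10⁻⁷) + (4.73×10⁻⁷) = -1.51×10⁻⁶ J.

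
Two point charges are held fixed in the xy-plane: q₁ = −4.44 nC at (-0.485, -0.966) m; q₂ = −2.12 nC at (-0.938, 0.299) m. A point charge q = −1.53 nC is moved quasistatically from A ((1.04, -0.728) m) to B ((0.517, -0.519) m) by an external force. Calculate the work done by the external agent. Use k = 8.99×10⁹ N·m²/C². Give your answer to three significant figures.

2.05×10⁻⁸ J

For quasistatic motion the external work equals the change in potential energy: W_ext = qΔV = q(V_B − V_A).
At A: distances to the source charges are 1.54 m, 2.23 m; V_A = Σ kqᵢ/rᵢ = -34.4 V.
At B: distances to the source charges are 1.10 m, 1.67 m; V_B = Σ kqᵢ/rᵢ = -47.8 V.
ΔV = V_B − V_A = -13.4 V.
W_ext = qΔV = (-1.53×10⁻⁹ C)(-13.4 V) = 2.05×10⁻⁸ J.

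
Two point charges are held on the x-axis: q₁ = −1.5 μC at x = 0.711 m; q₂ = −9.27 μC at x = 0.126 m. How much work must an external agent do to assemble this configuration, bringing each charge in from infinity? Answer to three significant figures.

The assembly work is the sum of pairwise potential energies, U = Σ_{i<j} kqᵢqⱼ/rᵢⱼ.
Pair separations: r₁₂ = 0.585 m.
U = (0.214) = 0.214 J.

0.214 J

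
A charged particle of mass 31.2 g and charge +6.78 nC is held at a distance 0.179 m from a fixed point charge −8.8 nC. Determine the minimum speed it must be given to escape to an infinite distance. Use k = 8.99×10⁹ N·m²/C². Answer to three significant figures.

0.0139 m/s

To just escape, total mechanical energy must reach zero at infinity: ½mv²_min + U = 0, so ½mv²_min = −U = |kQq|/r.
|U| = |kQq|/r = (8.99×10⁹ N·m²/C²)(8.80×10⁻⁹)(6.78×10⁻⁹)/(0.179) = 3.00×10⁻⁶ J.
v_min = √(2|U|/m) = √(2·3.00×10⁻⁶/0.0312) = 0.0139 m/s.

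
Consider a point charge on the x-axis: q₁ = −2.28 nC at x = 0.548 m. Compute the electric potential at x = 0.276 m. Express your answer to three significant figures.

-75.4 V

Electric potential is a scalar, so the contributions from each charge add algebraically: V = Σ kqᵢ/rᵢ.
V = k[(-2.28×10⁻⁹)/(0.272)] = -75.4 V.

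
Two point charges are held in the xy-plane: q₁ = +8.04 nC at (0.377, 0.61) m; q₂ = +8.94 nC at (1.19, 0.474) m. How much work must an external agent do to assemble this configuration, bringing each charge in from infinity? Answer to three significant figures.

7.84×10⁻⁷ J

The assembly work is the sum of pairwise potential energies, U = Σ_{i<j} kqᵢqⱼ/rᵢⱼ.
Pair separations: r₁₂ = 0.824 m.
U = (7.84×10⁻⁷) = 7.84×10⁻⁷ J.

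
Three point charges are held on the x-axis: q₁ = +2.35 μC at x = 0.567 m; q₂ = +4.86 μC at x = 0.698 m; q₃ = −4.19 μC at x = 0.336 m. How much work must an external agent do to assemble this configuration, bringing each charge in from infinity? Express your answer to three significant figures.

The assembly work is the sum of pairwise potential energies, U = Σ_{i<j} kqᵢqⱼ/rᵢⱼ.
Pair separations: r₁₂ = 0.131 m, r₁₃ = 0.231 m, r₂₃ = 0.362 m.
U = (0.784) + (-0.383) + (-0.506) = -0.105 J.

-0.105 J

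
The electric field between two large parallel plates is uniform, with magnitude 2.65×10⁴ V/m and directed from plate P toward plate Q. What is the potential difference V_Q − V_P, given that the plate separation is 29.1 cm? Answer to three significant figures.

-7710 V

In a uniform field, potential decreases in the direction of E: ΔV = −E·d for a displacement d parallel to E.
Going from P to Q is a displacement of 29.1 cm along the field, so V_Q − V_P = −Ed = -7710 V.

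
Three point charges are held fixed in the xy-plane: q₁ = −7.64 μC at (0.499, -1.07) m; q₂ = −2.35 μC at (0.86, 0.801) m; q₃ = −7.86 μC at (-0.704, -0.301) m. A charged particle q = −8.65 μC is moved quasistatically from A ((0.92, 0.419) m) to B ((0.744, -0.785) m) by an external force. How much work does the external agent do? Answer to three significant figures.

0.895 J

For quasistatic motion the external work equals the change in potential energy: W_ext = qΔV = q(V_B − V_A).
At A: distances to the source charges are 1.55 m, 0.387 m, 1.78 m; V_A = Σ kqᵢ/rᵢ = -1.39×10⁵ V.
At B: distances to the source charges are 0.376 m, 1.59 m, 1.53 m; V_B = Σ kqᵢ/rᵢ = -2.42×10⁵ V.
ΔV = V_B − V_A = -1.04×10⁵ V.
W_ext = qΔV = (-8.65×10⁻⁶ C)(-1.04×10⁵ V) = 0.895 J.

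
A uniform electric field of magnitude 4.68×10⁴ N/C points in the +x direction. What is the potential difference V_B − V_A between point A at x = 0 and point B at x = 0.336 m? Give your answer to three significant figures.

In a uniform field, potential decreases in the direction of E: V_B − V_A = −E·Δx.
V_B − V_A = −(4.68×10⁴ V/m)(0.336 m) = -1.57×10⁴ V.

-1.57×10⁴ V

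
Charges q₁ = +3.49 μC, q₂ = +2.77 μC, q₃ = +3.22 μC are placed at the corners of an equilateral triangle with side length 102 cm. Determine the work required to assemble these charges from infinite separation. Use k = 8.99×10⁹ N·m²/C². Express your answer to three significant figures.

0.263 J

The assembly work is the sum of pairwise potential energies, U = Σ_{i<j} kqᵢqⱼ/rᵢⱼ.
All three pair separations equal the side length, 1.02 m.
U = (0.0852) + (0.0990) + (0.0786) = 0.263 J.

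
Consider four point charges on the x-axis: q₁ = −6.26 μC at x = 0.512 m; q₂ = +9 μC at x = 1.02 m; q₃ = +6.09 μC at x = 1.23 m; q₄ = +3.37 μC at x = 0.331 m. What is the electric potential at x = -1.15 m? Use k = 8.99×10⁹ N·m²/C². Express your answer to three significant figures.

4.69×10⁴ V

Electric potential is a scalar, so the contributions from each charge add algebraically: V = Σ kqᵢ/rᵢ.
Distances from the field point to each charge: r₁ = 1.66 m, r₂ = 2.17 m, r₃ = 2.38 m, r₄ = 1.48 m.
V = k[(-6.26×10⁻⁶)/(1.66) + (9.00×10⁻⁶)/(2.17) + (6.09×10⁻⁶)/(2.38) + (3.37×10⁻⁶)/(1.48)] = 4.69×10⁴ V.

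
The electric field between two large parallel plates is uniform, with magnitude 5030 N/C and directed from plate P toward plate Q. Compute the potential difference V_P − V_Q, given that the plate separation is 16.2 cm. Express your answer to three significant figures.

In a uniform field, potential decreases in the direction of E: ΔV = −E·d for a displacement d parallel to E.
Going from Q to P is a displacement of 16.2 cm opposite to the field, so V_P − V_Q = +Ed = 815 V.

815 V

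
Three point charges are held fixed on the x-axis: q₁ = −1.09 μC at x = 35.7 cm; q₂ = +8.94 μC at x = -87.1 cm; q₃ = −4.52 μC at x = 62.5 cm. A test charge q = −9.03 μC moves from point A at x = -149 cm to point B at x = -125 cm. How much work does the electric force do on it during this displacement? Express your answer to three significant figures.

0.713 J

The work done by the electric force is W_field = −ΔU = −q(V_B − V_A) = q(V_A − V_B).
At A: distances to the source charges are 1.85 m, 0.619 m, 2.12 m; V_A = Σ kqᵢ/rᵢ = 1.05×10⁵ V.
At B: distances to the source charges are 1.61 m, 0.379 m, 1.88 m; V_B = Σ kqᵢ/rᵢ = 1.84×10⁵ V.
ΔV = V_B − V_A = 7.90×10⁴ V.
W_field = −qΔV = −(-9.03×10⁻⁶ C)(7.90×10⁴ V) = 0.713 J.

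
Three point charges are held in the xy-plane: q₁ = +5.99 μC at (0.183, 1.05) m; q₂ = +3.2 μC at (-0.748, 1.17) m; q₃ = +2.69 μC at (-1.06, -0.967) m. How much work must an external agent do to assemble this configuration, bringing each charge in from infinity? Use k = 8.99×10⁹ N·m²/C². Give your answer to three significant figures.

The work to assemble the configuration equals its total potential energy, U = Σ kqᵢqⱼ/rᵢⱼ over all pairs.
Pair separations: r₁₂ = 0.939 m, r₁₃ = 2.37 m, r₂₃ = 2.16 m.
U = (0.184) + (0.0611) + (0.0358) = 0.281 J.

0.281 J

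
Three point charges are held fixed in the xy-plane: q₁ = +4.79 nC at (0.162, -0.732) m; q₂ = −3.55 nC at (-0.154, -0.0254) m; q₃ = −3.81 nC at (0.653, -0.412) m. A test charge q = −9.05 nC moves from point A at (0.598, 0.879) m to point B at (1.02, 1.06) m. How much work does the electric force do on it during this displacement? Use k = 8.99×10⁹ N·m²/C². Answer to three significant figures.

6.31×10⁻⁸ J

The work done by the electric force is W_field = −ΔU = −q(V_B − V_A) = q(V_A − V_B).
At A: distances to the source charges are 1.67 m, 1.18 m, 1.29 m; V_A = Σ kqᵢ/rᵢ = -27.8 V.
At B: distances to the source charges are 1.99 m, 1.60 m, 1.52 m; V_B = Σ kqᵢ/rᵢ = -20.9 V.
ΔV = V_B − V_A = 6.97 V.
W_field = −qΔV = −(-9.05×10⁻⁹ C)(6.97 V) = 6.31×10⁻⁸ J.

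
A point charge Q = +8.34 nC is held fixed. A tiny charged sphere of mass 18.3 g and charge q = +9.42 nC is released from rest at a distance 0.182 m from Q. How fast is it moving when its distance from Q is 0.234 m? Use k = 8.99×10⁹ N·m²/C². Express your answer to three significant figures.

9.71×10⁻³ m/s

Only the electrostatic force acts, so mechanical energy is conserved: ½mv² = U₁ − U₂ = kQq(1/r₁ − 1/r₂).
U₁ − U₂ = (8.99×10⁹ N·m²/C²)(8.34×10⁻⁹ C)(9.42×10⁻⁹ C)(1/0.182 − 1/0.234) = 8.62×10⁻⁷ J.
v = √(2·8.62×10⁻⁷/0.0183) = 9.71×10⁻³ m/s.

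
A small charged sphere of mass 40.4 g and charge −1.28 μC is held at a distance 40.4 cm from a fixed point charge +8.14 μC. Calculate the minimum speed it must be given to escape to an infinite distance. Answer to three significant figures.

3.39 m/s

To just escape, total mechanical energy must reach zero at infinity: ½mv²_min + U = 0, so ½mv²_min = −U = |kQq|/r.
|U| = |kQq|/r = (8.99×10⁹ N·m²/C²)(8.14×10⁻⁶)(1.28×10⁻⁶)/(0.404) = 0.232 J.
v_min = √(2|U|/m) = √(2·0.232/0.0404) = 3.39 m/s.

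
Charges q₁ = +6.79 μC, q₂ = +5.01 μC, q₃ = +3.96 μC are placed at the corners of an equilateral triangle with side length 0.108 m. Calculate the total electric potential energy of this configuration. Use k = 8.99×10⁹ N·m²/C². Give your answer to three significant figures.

6.72 J

The work to assemble the configuration equals its total potential energy, U = Σ kqᵢqⱼ/rᵢⱼ over all pairs.
All three pair separations equal the side length, 0.108 m.
U = (2.83) + (2.24) + (1.65) = 6.72 J.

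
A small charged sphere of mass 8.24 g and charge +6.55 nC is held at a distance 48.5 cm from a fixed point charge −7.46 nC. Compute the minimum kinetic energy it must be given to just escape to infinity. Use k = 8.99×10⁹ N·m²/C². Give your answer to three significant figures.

To just escape, total mechanical energy must reach zero at infinity: ½mv²_min + U = 0, so ½mv²_min = −U = |kQq|/r.
|U| = |kQq|/r = (8.99×10⁹ N·m²/C²)(7.46×10⁻⁹)(6.55×10⁻⁹)/(0.485) = 9.06×10⁻⁷ J.

9.06×10⁻⁷ J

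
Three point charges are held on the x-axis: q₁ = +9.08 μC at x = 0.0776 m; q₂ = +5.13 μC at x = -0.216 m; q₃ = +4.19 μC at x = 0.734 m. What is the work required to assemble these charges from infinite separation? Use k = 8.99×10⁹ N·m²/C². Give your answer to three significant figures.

The work to assemble the configuration equals its total potential energy, U = Σ kqᵢqⱼ/rᵢⱼ over all pairs.
Pair separations: r₁₂ = 0.294 m, r₁₃ = 0.656 m, r₂₃ = 0.950 m.
U = (1.43) + (0.521) + (0.203) = 2.15 J.

2.15 J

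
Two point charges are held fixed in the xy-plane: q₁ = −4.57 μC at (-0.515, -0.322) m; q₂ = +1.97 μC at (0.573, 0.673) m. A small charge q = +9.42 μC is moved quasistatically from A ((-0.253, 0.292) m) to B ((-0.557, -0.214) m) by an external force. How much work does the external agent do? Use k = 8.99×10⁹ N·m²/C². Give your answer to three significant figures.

-2.83 J

For quasistatic motion the external work equals the change in potential energy: W_ext = qΔV = q(V_B − V_A).
At A: distances to the source charges are 0.668 m, 0.910 m; V_A = Σ kqᵢ/rᵢ = -4.21×10⁴ V.
At B: distances to the source charges are 0.116 m, 1.44 m; V_B = Σ kqᵢ/rᵢ = -3.42×10⁵ V.
ΔV = V_B − V_A = -3.00×10⁵ V.
W_ext = qΔV = (9.42×10⁻⁶ C)(-3.00×10⁵ V) = -2.83 J.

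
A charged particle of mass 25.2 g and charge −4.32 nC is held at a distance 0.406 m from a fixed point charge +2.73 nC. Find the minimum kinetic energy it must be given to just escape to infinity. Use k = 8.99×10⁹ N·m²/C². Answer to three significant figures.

2.61×10⁻⁷ J

To just escape, total mechanical energy must reach zero at infinity: ½mv²_min + U = 0, so ½mv²_min = −U = |kQq|/r.
|U| = |kQq|/r = (8.99×10⁹ N·m²/C²)(2.73×10⁻⁹)(4.32×10⁻⁹)/(0.406) = 2.61×10⁻⁷ J.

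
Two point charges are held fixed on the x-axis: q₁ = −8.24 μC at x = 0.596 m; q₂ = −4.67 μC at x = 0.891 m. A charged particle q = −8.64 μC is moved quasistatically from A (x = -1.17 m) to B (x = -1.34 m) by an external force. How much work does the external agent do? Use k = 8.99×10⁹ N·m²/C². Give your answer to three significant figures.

-0.0452 J

For quasistatic motion the external work equals the change in potential energy: W_ext = qΔV = q(V_B − V_A).
At A: distances to the source charges are 1.77 m, 2.06 m; V_A = Σ kqᵢ/rᵢ = -6.23×10⁴ V.
At B: distances to the source charges are 1.94 m, 2.23 m; V_B = Σ kqᵢ/rᵢ = -5.71×10⁴ V.
ΔV = V_B − V_A = 5240 V.
W_ext = qΔV = (-8.64×10⁻⁶ C)(5240 V) = -0.0452 J.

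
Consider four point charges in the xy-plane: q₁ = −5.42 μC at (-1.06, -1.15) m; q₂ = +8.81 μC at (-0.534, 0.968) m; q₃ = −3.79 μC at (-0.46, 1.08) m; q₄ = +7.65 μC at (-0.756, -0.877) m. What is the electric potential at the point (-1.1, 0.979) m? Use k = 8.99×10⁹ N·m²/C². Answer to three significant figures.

1.01×10⁵ V

Electric potential is a scalar, so the contributions from each charge add algebraically: V = Σ kqᵢ/rᵢ.
Distances from the field point to each charge: r₁ = 2.13 m, r₂ = 0.566 m, r₃ = 0.648 m, r₄ = 1.89 m.
V = k[(-5.42×10⁻⁶)/(2.13) + (8.81×10⁻⁶)/(0.566) + (-3.79×10⁻⁶)/(0.648) + (7.65×10⁻⁶)/(1.89)] = 1.01×10⁵ V.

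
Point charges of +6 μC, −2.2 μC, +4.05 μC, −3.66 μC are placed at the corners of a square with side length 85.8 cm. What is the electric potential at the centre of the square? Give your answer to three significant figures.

Electric potential is a scalar, so the contributions from each charge add algebraically: V = Σ kqᵢ/rᵢ.
The distance from each corner to the centre is a√2/2 = 0.607 m.
V = k[(6.00×10⁻⁶)/(0.607) + (-2.20×10⁻⁶)/(0.607) + (4.05×10⁻⁶)/(0.607) + (-3.66×10⁻⁶)/(0.607)] = 6.21×10⁴ V.

6.21×10⁴ V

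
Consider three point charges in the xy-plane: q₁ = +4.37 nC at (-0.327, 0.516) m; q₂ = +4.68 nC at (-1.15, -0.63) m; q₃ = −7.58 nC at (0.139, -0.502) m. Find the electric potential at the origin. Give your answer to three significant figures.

-34.4 V

The total potential is the scalar sum of each charge's contribution, V = Σ kqᵢ/rᵢ.
Distances from the field point to each charge: r₁ = 0.611 m, r₂ = 1.31 m, r₃ = 0.521 m.
V = k[(4.37×10⁻⁹)/(0.611) + (4.68×10⁻⁹)/(1.31) + (-7.58×10⁻⁹)/(0.521)] = -34.4 V.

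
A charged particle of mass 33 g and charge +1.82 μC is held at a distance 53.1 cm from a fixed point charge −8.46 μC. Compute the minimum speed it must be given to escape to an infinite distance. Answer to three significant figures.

To just escape, total mechanical energy must reach zero at infinity: ½mv²_min + U = 0, so ½mv²_min = −U = |kQq|/r.
|U| = |kQq|/r = (8.99×10⁹ N·m²/C²)(8.46×10⁻⁶)(1.82×10⁻⁶)/(0.531) = 0.261 J.
v_min = √(2|U|/m) = √(2·0.261/0.0330) = 3.97 m/s.

3.97 m/s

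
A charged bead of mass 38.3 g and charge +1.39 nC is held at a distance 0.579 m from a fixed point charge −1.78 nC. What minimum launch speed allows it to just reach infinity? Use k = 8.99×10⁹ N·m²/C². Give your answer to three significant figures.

To just escape, total mechanical energy must reach zero at infinity: ½mv²_min + U = 0, so ½mv²_min = −U = |kQq|/r.
|U| = |kQq|/r = (8.99×10⁹ N·m²/C²)(1.78×10⁻⁹)(1.39×10⁻⁹)/(0.579) = 3.84×10⁻⁸ J.
v_min = √(2|U|/m) = √(2·3.84×10⁻⁸/0.0383) = 1.42×10⁻³ m/s.

1.42×10⁻³ m/s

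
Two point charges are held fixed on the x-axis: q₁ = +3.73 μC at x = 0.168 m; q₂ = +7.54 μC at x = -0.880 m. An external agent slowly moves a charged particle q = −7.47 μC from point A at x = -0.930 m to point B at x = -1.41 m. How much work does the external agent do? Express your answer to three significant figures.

9.24 J

For quasistatic motion the external work equals the change in potential energy: W_ext = qΔV = q(V_B − V_A).
At A: distances to the source charges are 1.10 m, 0.0500 m; V_A = Σ kqᵢ/rᵢ = 1.39×10⁶ V.
At B: distances to the source charges are 1.58 m, 0.530 m; V_B = Σ kqᵢ/rᵢ = 1.49×10⁵ V.
ΔV = V_B − V_A = -1.24×10⁶ V.
W_ext = qΔV = (-7.47×10⁻⁶ C)(-1.24×10⁶ V) = 9.24 J.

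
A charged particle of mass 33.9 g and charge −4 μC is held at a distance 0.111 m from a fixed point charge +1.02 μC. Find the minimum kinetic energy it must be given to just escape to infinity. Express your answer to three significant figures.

To just escape, total mechanical energy must reach zero at infinity: ½mv²_min + U = 0, so ½mv²_min = −U = |kQq|/r.
|U| = |kQq|/r = (8.99×10⁹ N·m²/C²)(1.02×10⁻⁶)(4.00×10⁻⁶)/(0.111) = 0.330 J.

0.330 J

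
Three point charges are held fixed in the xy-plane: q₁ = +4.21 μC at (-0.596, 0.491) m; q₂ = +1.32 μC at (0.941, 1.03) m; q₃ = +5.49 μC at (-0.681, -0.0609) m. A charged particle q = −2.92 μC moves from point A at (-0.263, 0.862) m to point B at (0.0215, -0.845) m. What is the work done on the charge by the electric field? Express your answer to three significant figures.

The work done by the electric force is W_field = −ΔU = −q(V_B − V_A) = q(V_A − V_B).
At A: distances to the source charges are 0.499 m, 1.22 m, 1.01 m; V_A = Σ kqᵢ/rᵢ = 1.34×10⁵ V.
At B: distances to the source charges are 1.47 m, 2.09 m, 1.05 m; V_B = Σ kqᵢ/rᵢ = 7.83×10⁴ V.
ΔV = V_B − V_A = -5.61×10⁴ V.
W_field = −qΔV = −(-2.92×10⁻⁶ C)(-5.61×10⁴ V) = -0.164 J.

-0.164 J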